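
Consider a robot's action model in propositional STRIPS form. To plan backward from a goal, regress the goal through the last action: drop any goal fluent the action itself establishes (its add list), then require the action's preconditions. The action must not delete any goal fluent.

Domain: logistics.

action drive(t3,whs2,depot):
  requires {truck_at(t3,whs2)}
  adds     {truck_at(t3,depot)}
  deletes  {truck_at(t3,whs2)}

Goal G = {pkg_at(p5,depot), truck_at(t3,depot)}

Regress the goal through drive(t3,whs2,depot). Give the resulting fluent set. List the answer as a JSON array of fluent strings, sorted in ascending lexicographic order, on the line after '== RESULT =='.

Compute (G \ add) ∪ pre:
  G ∩ del = {}  (empty — regression defined)
  G \ add = {pkg_at(p5,depot), truck_at(t3,depot)} \ {truck_at(t3,depot)} = {pkg_at(p5,depot)}
  ∪ pre   = {pkg_at(p5,depot)} ∪ {truck_at(t3,whs2)}
          = {pkg_at(p5,depot), truck_at(t3,whs2)}

== RESULT ==
["pkg_at(p5,depot)", "truck_at(t3,whs2)"]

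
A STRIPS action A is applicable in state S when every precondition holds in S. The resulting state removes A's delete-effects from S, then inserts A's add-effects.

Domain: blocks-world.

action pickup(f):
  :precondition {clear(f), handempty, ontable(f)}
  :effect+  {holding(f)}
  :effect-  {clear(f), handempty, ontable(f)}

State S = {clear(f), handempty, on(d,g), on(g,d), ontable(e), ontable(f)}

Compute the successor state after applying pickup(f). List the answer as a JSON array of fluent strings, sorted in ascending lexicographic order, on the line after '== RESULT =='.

Progress:
  pre ⊆ S: {clear(f), handempty, ontable(f)} ⊆ S  — applicable
  S \ del = {on(d,g), on(g,d), ontable(e)}
  ∪ add   = {holding(f), on(d,g), on(g,d), ontable(e)}

== RESULT ==
["holding(f)", "on(d,g)", "on(g,d)", "ontable(e)"]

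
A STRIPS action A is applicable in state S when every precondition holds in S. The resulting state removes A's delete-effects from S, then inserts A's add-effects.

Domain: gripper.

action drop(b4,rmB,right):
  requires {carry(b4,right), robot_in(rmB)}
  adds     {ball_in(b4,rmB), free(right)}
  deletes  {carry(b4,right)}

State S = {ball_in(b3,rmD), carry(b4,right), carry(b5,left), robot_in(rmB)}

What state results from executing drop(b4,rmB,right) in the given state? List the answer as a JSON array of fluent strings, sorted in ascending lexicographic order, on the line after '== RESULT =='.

Progress:
  pre ⊆ S: {carry(b4,right), robot_in(rmB)} ⊆ S  — applicable
  S \ del = {ball_in(b3,rmD), carry(b5,left), robot_in(rmB)}
  ∪ add   = {ball_in(b3,rmD), ball_in(b4,rmB), carry(b5,left), free(right), robot_in(rmB)}

== RESULT ==
["ball_in(b3,rmD)", "ball_in(b4,rmB)", "carry(b5,left)", "free(right)", "robot_in(rmB)"]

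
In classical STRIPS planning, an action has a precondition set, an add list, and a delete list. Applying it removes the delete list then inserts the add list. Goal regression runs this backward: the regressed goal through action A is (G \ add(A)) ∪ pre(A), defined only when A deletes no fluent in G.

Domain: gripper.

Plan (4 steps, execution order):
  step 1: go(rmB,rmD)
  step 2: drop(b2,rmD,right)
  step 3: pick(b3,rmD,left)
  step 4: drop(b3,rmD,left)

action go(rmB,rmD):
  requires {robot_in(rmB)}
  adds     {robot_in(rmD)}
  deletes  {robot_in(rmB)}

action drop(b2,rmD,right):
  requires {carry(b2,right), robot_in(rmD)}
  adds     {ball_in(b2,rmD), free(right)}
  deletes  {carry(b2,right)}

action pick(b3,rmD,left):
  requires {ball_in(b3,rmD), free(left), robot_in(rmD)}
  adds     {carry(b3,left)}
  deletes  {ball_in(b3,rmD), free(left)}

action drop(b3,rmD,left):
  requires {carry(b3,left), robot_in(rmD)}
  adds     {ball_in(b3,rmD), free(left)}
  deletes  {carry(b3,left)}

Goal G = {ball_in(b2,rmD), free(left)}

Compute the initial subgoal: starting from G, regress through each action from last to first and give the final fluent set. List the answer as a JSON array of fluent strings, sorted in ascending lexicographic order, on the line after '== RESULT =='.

Work backward from the goal:
  through step 4 (drop(b3,rmD,left)): drop {free(left)}, keep {ball_in(b2,rmD)}, require {carry(b3,left), robot_in(rmD)}
    → {ball_in(b2,rmD), carry(b3,left), robot_in(rmD)}
  through step 3 (pick(b3,rmD,left)): drop {carry(b3,left)}, keep {ball_in(b2,rmD), robot_in(rmD)}, require {ball_in(b3,rmD), free(left), robot_in(rmD)}
    → {ball_in(b2,rmD), ball_in(b3,rmD), free(left), robot_in(rmD)}
  through step 2 (drop(b2,rmD,right)): drop {ball_in(b2,rmD)}, keep {ball_in(b3,rmD), free(left), robot_in(rmD)}, require {carry(b2,right), robot_in(rmD)}
    → {ball_in(b3,rmD), carry(b2,right), free(left), robot_in(rmD)}
  through step 1 (go(rmB,rmD)): drop {robot_in(rmD)}, keep {ball_in(b3,rmD), carry(b2,right), free(left)}, require {robot_in(rmB)}
    → {ball_in(b3,rmD), carry(b2,right), free(left), robot_in(rmB)}

== RESULT ==
["ball_in(b3,rmD)", "carry(b2,right)", "free(left)", "robot_in(rmB)"]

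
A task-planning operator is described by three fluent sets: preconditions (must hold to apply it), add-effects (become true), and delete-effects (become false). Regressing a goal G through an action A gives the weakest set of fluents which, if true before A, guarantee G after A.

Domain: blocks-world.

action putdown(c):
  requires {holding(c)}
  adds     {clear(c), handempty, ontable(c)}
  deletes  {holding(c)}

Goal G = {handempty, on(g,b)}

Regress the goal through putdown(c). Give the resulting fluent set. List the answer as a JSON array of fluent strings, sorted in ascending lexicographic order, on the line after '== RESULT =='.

Regress:
  G ∩ del = {}  (empty — regression defined)
  G \ add = {handempty, on(g,b)} \ {clear(c), handempty, ontable(c)} = {on(g,b)}
  ∪ pre   = {on(g,b)} ∪ {holding(c)}
          = {holding(c), on(g,b)}

== RESULT ==
["holding(c)", "on(g,b)"]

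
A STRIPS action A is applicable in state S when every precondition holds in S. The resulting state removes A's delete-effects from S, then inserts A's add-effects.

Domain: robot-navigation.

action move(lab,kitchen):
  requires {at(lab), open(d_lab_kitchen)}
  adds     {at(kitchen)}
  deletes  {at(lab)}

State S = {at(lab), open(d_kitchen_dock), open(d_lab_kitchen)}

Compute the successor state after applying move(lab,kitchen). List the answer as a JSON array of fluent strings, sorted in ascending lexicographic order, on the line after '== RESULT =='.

Compute (S \ del) ∪ add:
  pre ⊆ S: {at(lab), open(d_lab_kitchen)} ⊆ S  — applicable
  S \ del = {open(d_kitchen_dock), open(d_lab_kitchen)}
  ∪ add   = {at(kitchen), open(d_kitchen_dock), open(d_lab_kitchen)}

== RESULT ==
["at(kitchen)", "open(d_kitchen_dock)", "open(d_lab_kitchen)"]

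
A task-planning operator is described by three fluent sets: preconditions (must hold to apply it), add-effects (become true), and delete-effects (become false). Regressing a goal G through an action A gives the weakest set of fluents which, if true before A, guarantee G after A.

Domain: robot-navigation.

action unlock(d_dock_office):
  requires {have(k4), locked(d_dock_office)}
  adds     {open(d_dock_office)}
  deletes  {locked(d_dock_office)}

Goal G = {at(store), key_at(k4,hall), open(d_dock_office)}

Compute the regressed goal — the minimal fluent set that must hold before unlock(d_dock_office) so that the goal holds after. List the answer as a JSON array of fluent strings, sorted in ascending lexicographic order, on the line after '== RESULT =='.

Regress:
  G ∩ del = {}  (empty — regression defined)
  G \ add = {at(store), key_at(k4,hall), open(d_dock_office)} \ {open(d_dock_office)} = {at(store), key_at(k4,hall)}
  ∪ pre   = {at(store), key_at(k4,hall)} ∪ {have(k4), locked(d_dock_office)}
          = {at(store), have(k4), key_at(k4,hall), locked(d_dock_office)}

== RESULT ==
["at(store)", "have(k4)", "key_at(k4,hall)", "locked(d_dock_office)"]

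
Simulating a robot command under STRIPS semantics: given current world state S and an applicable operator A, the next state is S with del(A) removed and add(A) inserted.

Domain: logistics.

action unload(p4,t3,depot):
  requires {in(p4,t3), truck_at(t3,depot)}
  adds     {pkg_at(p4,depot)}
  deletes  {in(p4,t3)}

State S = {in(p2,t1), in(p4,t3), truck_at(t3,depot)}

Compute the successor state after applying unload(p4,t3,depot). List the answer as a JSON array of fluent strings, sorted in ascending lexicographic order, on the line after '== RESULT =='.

Progress:
  pre ⊆ S: {in(p4,t3), truck_at(t3,depot)} ⊆ S  — applicable
  S \ del = {in(p2,t1), truck_at(t3,depot)}
  ∪ add   = {in(p2,t1), pkg_at(p4,depot), truck_at(t3,depot)}

== RESULT ==
["in(p2,t1)", "pkg_at(p4,depot)", "truck_at(t3,depot)"]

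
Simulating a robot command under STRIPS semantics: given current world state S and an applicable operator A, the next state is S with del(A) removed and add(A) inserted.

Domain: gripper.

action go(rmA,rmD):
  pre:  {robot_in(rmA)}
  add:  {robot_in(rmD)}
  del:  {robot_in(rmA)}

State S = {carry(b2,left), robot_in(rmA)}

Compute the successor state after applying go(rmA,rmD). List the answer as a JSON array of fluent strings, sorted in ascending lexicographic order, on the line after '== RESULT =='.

Compute (S \ del) ∪ add:
  pre ⊆ S: {robot_in(rmA)} ⊆ S  — applicable
  S \ del = {carry(b2,left)}
  ∪ add   = {carry(b2,left), robot_in(rmD)}

== RESULT ==
["carry(b2,left)", "robot_in(rmD)"]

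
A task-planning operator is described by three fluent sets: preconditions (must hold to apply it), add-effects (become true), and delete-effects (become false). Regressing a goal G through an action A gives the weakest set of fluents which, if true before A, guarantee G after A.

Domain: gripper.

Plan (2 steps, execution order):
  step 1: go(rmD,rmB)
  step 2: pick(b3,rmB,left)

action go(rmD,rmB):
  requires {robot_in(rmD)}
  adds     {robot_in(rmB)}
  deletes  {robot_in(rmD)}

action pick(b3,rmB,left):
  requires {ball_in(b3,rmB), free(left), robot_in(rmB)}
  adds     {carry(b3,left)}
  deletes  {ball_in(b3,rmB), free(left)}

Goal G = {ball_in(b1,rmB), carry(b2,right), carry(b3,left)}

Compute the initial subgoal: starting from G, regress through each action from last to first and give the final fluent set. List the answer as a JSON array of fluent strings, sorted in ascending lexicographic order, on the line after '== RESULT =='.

Regress step by step:
  through step 2 (pick(b3,rmB,left)): drop {carry(b3,left)}, keep {ball_in(b1,rmB), carry(b2,right)}, require {ball_in(b3,rmB), free(left), robot_in(rmB)}
    → {ball_in(b1,rmB), ball_in(b3,rmB), carry(b2,right), free(left), robot_in(rmB)}
  through step 1 (go(rmD,rmB)): drop {robot_in(rmB)}, keep {ball_in(b1,rmB), ball_in(b3,rmB), carry(b2,right), free(left)}, require {robot_in(rmD)}
    → {ball_in(b1,rmB), ball_in(b3,rmB), carry(b2,right), free(left), robot_in(rmD)}

== RESULT ==
["ball_in(b1,rmB)", "ball_in(b3,rmB)", "carry(b2,right)", "free(left)", "robot_in(rmD)"]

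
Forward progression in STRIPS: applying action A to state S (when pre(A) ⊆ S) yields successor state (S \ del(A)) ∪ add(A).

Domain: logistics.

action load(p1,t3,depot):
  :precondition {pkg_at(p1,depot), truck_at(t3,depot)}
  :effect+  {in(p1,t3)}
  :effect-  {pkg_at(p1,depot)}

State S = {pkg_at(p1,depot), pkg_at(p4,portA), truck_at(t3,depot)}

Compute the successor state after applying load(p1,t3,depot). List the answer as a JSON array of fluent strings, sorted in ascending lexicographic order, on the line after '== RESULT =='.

Compute (S \ del) ∪ add:
  pre ⊆ S: {pkg_at(p1,depot), truck_at(t3,depot)} ⊆ S  — applicable
  S \ del = {pkg_at(p4,portA), truck_at(t3,depot)}
  ∪ add   = {in(p1,t3), pkg_at(p4,portA), truck_at(t3,depot)}

== RESULT ==
["in(p1,t3)", "pkg_at(p4,portA)", "truck_at(t3,depot)"]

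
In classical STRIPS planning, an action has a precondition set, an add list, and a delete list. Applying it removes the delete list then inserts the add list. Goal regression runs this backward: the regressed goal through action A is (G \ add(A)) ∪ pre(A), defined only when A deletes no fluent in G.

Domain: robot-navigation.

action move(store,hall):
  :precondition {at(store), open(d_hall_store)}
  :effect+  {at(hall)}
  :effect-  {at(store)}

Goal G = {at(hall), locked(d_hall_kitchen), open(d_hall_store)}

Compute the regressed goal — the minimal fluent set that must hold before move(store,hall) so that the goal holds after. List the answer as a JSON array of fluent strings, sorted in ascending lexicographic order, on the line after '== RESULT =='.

Compute (G \ add) ∪ pre:
  G ∩ del = {}  (empty — regression defined)
  G \ add = {at(hall), locked(d_hall_kitchen), open(d_hall_store)} \ {at(hall)} = {locked(d_hall_kitchen), open(d_hall_store)}
  ∪ pre   = {locked(d_hall_kitchen), open(d_hall_store)} ∪ {at(store), open(d_hall_store)}
          = {at(store), locked(d_hall_kitchen), open(d_hall_store)}

== RESULT ==
["at(store)", "locked(d_hall_kitchen)", "open(d_hall_store)"]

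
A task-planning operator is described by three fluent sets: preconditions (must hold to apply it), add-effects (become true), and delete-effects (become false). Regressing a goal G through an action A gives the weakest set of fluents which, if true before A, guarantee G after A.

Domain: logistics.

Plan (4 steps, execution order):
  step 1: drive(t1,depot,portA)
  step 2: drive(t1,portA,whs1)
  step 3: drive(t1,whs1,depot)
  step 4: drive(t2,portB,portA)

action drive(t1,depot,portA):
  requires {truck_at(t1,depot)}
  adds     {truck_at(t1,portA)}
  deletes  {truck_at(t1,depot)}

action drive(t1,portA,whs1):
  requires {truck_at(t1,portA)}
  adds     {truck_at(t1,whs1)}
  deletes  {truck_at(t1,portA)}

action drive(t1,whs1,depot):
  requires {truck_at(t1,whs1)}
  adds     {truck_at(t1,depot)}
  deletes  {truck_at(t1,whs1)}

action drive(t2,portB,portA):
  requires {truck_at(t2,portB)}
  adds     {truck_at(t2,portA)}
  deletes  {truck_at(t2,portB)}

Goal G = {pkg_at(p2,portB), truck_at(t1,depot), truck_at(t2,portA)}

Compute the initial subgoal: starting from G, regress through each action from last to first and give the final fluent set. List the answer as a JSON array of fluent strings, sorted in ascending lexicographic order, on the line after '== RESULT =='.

Work backward from the goal:
  through step 4 (drive(t2,portB,portA)): drop {truck_at(t2,portA)}, keep {pkg_at(p2,portB), truck_at(t1,depot)}, require {truck_at(t2,portB)}
    → {pkg_at(p2,portB), truck_at(t1,depot), truck_at(t2,portB)}
  through step 3 (drive(t1,whs1,depot)): drop {truck_at(t1,depot)}, keep {pkg_at(p2,portB), truck_at(t2,portB)}, require {truck_at(t1,whs1)}
    → {pkg_at(p2,portB), truck_at(t1,whs1), truck_at(t2,portB)}
  through step 2 (drive(t1,portA,whs1)): drop {truck_at(t1,whs1)}, keep {pkg_at(p2,portB), truck_at(t2,portB)}, require {truck_at(t1,portA)}
    → {pkg_at(p2,portB), truck_at(t1,portA), truck_at(t2,portB)}
  through step 1 (drive(t1,depot,portA)): drop {truck_at(t1,portA)}, keep {pkg_at(p2,portB), truck_at(t2,portB)}, require {truck_at(t1,depot)}
    → {pkg_at(p2,portB), truck_at(t1,depot), truck_at(t2,portB)}

== RESULT ==
["pkg_at(p2,portB)", "truck_at(t1,depot)", "truck_at(t2,portB)"]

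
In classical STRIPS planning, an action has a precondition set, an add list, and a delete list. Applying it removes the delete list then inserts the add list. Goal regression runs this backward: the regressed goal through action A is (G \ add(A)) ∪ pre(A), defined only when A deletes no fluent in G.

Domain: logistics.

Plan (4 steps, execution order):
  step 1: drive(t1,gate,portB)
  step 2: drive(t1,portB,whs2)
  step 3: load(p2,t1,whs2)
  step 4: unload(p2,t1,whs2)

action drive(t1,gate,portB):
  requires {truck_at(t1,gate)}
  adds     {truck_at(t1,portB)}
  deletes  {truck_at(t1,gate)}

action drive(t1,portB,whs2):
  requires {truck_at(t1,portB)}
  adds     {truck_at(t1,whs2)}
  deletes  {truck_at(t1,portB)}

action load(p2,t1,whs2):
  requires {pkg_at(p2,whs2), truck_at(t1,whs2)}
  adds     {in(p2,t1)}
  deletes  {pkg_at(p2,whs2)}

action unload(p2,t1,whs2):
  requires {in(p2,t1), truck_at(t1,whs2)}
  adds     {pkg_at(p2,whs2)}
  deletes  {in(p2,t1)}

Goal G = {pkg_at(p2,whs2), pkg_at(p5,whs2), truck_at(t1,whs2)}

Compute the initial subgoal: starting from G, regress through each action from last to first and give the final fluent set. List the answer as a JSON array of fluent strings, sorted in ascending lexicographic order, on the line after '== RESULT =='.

Regress step by step:
  through step 4 (unload(p2,t1,whs2)): drop {pkg_at(p2,whs2)}, keep {pkg_at(p5,whs2), truck_at(t1,whs2)}, require {in(p2,t1), truck_at(t1,whs2)}
    → {in(p2,t1), pkg_at(p5,whs2), truck_at(t1,whs2)}
  through step 3 (load(p2,t1,whs2)): drop {in(p2,t1)}, keep {pkg_at(p5,whs2), truck_at(t1,whs2)}, require {pkg_at(p2,whs2), truck_at(t1,whs2)}
    → {pkg_at(p2,whs2), pkg_at(p5,whs2), truck_at(t1,whs2)}
  through step 2 (drive(t1,portB,whs2)): drop {truck_at(t1,whs2)}, keep {pkg_at(p2,whs2), pkg_at(p5,whs2)}, require {truck_at(t1,portB)}
    → {pkg_at(p2,whs2), pkg_at(p5,whs2), truck_at(t1,portB)}
  through step 1 (drive(t1,gate,portB)): drop {truck_at(t1,portB)}, keep {pkg_at(p2,whs2), pkg_at(p5,whs2)}, require {truck_at(t1,gate)}
    → {pkg_at(p2,whs2), pkg_at(p5,whs2), truck_at(t1,gate)}

== RESULT ==
["pkg_at(p2,whs2)", "pkg_at(p5,whs2)", "truck_at(t1,gate)"]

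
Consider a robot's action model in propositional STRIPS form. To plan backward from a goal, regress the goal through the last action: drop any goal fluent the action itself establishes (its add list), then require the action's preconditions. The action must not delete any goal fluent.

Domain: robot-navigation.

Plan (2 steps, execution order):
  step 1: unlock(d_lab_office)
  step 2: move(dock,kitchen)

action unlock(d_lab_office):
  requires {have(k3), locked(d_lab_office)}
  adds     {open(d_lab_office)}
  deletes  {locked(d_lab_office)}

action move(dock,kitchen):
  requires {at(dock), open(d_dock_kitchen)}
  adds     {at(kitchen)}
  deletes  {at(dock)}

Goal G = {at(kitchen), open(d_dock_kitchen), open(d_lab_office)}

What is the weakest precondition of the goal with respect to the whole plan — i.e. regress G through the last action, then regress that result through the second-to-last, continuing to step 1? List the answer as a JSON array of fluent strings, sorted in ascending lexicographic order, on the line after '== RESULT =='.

Regress step by step:
  through step 2 (move(dock,kitchen)): drop {at(kitchen)}, keep {open(d_dock_kitchen), open(d_lab_office)}, require {at(dock), open(d_dock_kitchen)}
    → {at(dock), open(d_dock_kitchen), open(d_lab_office)}
  through step 1 (unlock(d_lab_office)): drop {open(d_lab_office)}, keep {at(dock), open(d_dock_kitchen)}, require {have(k3), locked(d_lab_office)}
    → {at(dock), have(k3), locked(d_lab_office), open(d_dock_kitchen)}

== RESULT ==
["at(dock)", "have(k3)", "locked(d_lab_office)", "open(d_dock_kitchen)"]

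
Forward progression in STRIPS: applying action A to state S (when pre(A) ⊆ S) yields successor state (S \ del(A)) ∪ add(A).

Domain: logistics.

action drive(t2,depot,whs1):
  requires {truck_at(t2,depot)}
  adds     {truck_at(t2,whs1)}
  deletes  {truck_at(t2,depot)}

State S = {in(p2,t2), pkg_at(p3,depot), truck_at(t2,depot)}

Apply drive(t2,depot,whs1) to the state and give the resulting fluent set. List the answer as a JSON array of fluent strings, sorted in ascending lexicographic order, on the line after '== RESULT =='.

Compute (S \ del) ∪ add:
  pre ⊆ S: {truck_at(t2,depot)} ⊆ S  — applicable
  S \ del = {in(p2,t2), pkg_at(p3,depot)}
  ∪ add   = {in(p2,t2), pkg_at(p3,depot), truck_at(t2,whs1)}

== RESULT ==
["in(p2,t2)", "pkg_at(p3,depot)", "truck_at(t2,whs1)"]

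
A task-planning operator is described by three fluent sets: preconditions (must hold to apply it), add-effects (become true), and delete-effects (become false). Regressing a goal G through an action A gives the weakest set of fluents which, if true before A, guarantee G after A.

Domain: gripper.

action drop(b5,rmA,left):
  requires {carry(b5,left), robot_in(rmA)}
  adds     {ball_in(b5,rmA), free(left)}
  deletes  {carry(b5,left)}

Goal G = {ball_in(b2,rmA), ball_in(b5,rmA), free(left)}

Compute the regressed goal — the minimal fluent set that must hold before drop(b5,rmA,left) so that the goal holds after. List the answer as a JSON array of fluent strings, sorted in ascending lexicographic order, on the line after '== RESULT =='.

Regress:
  G ∩ del = {}  (empty — regression defined)
  G \ add = {ball_in(b2,rmA), ball_in(b5,rmA), free(left)} \ {ball_in(b5,rmA), free(left)} = {ball_in(b2,rmA)}
  ∪ pre   = {ball_in(b2,rmA)} ∪ {carry(b5,left), robot_in(rmA)}
          = {ball_in(b2,rmA), carry(b5,left), robot_in(rmA)}

== RESULT ==
["ball_in(b2,rmA)", "carry(b5,left)", "robot_in(rmA)"]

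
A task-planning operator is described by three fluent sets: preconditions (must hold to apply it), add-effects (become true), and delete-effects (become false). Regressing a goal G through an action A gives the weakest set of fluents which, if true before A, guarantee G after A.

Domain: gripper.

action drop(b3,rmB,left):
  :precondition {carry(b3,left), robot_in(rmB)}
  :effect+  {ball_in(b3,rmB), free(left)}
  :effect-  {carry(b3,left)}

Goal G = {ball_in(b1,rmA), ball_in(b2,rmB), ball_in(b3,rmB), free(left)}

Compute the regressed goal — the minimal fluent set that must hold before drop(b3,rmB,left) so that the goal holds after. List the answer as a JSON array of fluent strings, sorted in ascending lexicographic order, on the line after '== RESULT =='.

Regress:
  G ∩ del = {}  (empty — regression defined)
  G \ add = {ball_in(b1,rmA), ball_in(b2,rmB), ball_in(b3,rmB), free(left)} \ {ball_in(b3,rmB), free(left)} = {ball_in(b1,rmA), ball_in(b2,rmB)}
  ∪ pre   = {ball_in(b1,rmA), ball_in(b2,rmB)} ∪ {carry(b3,left), robot_in(rmB)}
          = {ball_in(b1,rmA), ball_in(b2,rmB), carry(b3,left), robot_in(rmB)}

== RESULT ==
["ball_in(b1,rmA)", "ball_in(b2,rmB)", "carry(b3,left)", "robot_in(rmB)"]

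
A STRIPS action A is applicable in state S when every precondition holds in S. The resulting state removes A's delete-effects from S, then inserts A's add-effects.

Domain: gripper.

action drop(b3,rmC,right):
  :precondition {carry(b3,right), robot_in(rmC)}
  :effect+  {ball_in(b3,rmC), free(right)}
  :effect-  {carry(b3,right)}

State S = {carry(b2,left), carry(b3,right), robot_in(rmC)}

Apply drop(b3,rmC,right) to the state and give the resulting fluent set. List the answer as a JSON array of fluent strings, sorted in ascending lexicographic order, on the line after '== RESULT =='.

Progress:
  pre ⊆ S: {carry(b3,right), robot_in(rmC)} ⊆ S  — applicable
  S \ del = {carry(b2,left), robot_in(rmC)}
  ∪ add   = {ball_in(b3,rmC), carry(b2,left), free(right), robot_in(rmC)}

== RESULT ==
["ball_in(b3,rmC)", "carry(b2,left)", "free(right)", "robot_in(rmC)"]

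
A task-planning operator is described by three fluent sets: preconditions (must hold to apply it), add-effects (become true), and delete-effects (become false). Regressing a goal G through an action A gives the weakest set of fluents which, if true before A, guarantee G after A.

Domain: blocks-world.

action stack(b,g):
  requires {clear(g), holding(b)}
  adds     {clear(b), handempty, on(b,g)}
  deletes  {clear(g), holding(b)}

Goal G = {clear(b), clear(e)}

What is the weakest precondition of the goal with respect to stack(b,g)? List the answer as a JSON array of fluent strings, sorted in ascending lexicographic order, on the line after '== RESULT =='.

Compute (G \ add) ∪ pre:
  G ∩ del = {}  (empty — regression defined)
  G \ add = {clear(b), clear(e)} \ {clear(b), handempty, on(b,g)} = {clear(e)}
  ∪ pre   = {clear(e)} ∪ {clear(g), holding(b)}
          = {clear(e), clear(g), holding(b)}

== RESULT ==
["clear(e)", "clear(g)", "holding(b)"]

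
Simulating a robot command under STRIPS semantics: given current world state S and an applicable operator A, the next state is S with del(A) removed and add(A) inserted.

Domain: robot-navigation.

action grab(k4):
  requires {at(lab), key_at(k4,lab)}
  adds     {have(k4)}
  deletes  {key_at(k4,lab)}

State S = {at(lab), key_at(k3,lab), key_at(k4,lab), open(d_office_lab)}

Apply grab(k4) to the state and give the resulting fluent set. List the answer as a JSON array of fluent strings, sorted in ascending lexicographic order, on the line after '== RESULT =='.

Progress:
  pre ⊆ S: {at(lab), key_at(k4,lab)} ⊆ S  — applicable
  S \ del = {at(lab), key_at(k3,lab), open(d_office_lab)}
  ∪ add   = {at(lab), have(k4), key_at(k3,lab), open(d_office_lab)}

== RESULT ==
["at(lab)", "have(k4)", "key_at(k3,lab)", "open(d_office_lab)"]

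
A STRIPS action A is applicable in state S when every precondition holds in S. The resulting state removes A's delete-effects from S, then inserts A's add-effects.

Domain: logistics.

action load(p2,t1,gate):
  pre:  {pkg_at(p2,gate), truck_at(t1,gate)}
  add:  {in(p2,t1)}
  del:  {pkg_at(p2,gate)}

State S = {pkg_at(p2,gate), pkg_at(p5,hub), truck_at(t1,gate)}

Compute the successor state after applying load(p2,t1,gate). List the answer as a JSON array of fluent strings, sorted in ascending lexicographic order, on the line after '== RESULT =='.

Compute (S \ del) ∪ add:
  pre ⊆ S: {pkg_at(p2,gate), truck_at(t1,gate)} ⊆ S  — applicable
  S \ del = {pkg_at(p5,hub), truck_at(t1,gate)}
  ∪ add   = {in(p2,t1), pkg_at(p5,hub), truck_at(t1,gate)}

== RESULT ==
["in(p2,t1)", "pkg_at(p5,hub)", "truck_at(t1,gate)"]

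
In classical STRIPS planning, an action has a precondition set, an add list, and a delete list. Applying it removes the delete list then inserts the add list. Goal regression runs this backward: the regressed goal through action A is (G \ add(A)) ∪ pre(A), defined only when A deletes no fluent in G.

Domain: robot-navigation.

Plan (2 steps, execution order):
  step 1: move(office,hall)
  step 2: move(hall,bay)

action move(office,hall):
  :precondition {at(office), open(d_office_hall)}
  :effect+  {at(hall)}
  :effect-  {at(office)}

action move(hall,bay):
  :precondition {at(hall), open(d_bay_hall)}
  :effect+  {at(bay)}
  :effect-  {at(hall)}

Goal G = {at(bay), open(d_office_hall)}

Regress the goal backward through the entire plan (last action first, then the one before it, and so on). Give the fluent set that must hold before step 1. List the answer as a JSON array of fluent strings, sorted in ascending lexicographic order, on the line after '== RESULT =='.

Work backward from the goal:
  through step 2 (move(hall,bay)): drop {at(bay)}, keep {open(d_office_hall)}, require {at(hall), open(d_bay_hall)}
    → {at(hall), open(d_bay_hall), open(d_office_hall)}
  through step 1 (move(office,hall)): drop {at(hall)}, keep {open(d_bay_hall), open(d_office_hall)}, require {at(office), open(d_office_hall)}
    → {at(office), open(d_bay_hall), open(d_office_hall)}

== RESULT ==
["at(office)", "open(d_bay_hall)", "open(d_office_hall)"]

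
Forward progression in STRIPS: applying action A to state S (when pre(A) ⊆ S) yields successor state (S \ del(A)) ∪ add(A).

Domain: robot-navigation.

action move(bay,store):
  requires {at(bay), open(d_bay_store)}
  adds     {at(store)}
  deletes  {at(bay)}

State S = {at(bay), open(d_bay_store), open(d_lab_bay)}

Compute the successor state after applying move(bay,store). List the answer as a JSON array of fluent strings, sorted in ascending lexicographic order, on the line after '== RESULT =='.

Compute (S \ del) ∪ add:
  pre ⊆ S: {at(bay), open(d_bay_store)} ⊆ S  — applicable
  S \ del = {open(d_bay_store), open(d_lab_bay)}
  ∪ add   = {at(store), open(d_bay_store), open(d_lab_bay)}

== RESULT ==
["at(store)", "open(d_bay_store)", "open(d_lab_bay)"]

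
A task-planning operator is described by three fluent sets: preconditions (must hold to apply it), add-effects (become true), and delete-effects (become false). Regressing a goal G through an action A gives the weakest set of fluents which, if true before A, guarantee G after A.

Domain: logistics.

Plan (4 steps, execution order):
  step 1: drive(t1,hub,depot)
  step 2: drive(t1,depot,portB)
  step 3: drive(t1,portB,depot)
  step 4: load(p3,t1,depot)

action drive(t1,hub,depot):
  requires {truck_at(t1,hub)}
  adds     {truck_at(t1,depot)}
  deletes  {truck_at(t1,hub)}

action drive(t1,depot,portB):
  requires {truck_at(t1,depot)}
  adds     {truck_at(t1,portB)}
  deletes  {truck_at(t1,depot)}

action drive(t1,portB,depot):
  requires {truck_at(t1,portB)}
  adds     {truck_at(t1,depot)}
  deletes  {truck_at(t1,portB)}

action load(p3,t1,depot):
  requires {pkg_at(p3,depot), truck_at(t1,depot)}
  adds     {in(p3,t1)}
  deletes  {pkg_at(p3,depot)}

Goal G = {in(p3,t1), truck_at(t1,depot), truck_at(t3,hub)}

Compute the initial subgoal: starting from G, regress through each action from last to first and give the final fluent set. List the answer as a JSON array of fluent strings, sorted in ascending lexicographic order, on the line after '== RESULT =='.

Work backward from the goal:
  through step 4 (load(p3,t1,depot)): drop {in(p3,t1)}, keep {truck_at(t1,depot), truck_at(t3,hub)}, require {pkg_at(p3,depot), truck_at(t1,depot)}
    → {pkg_at(p3,depot), truck_at(t1,depot), truck_at(t3,hub)}
  through step 3 (drive(t1,portB,depot)): drop {truck_at(t1,depot)}, keep {pkg_at(p3,depot), truck_at(t3,hub)}, require {truck_at(t1,portB)}
    → {pkg_at(p3,depot), truck_at(t1,portB), truck_at(t3,hub)}
  through step 2 (drive(t1,depot,portB)): drop {truck_at(t1,portB)}, keep {pkg_at(p3,depot), truck_at(t3,hub)}, require {truck_at(t1,depot)}
    → {pkg_at(p3,depot), truck_at(t1,depot), truck_at(t3,hub)}
  through step 1 (drive(t1,hub,depot)): drop {truck_at(t1,depot)}, keep {pkg_at(p3,depot), truck_at(t3,hub)}, require {truck_at(t1,hub)}
    → {pkg_at(p3,depot), truck_at(t1,hub), truck_at(t3,hub)}

== RESULT ==
["pkg_at(p3,depot)", "truck_at(t1,hub)", "truck_at(t3,hub)"]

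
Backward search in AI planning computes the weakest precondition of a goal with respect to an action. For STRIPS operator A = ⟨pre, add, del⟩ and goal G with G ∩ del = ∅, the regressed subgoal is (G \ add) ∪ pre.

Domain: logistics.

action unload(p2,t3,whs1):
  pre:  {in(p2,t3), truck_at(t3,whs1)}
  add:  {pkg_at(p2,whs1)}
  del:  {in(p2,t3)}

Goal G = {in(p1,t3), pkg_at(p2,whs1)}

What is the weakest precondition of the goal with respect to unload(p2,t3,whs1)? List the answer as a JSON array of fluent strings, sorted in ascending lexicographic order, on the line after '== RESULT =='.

Compute (G \ add) ∪ pre:
  G ∩ del = {}  (empty — regression defined)
  G \ add = {in(p1,t3), pkg_at(p2,whs1)} \ {pkg_at(p2,whs1)} = {in(p1,t3)}
  ∪ pre   = {in(p1,t3)} ∪ {in(p2,t3), truck_at(t3,whs1)}
          = {in(p1,t3), in(p2,t3), truck_at(t3,whs1)}

== RESULT ==
["in(p1,t3)", "in(p2,t3)", "truck_at(t3,whs1)"]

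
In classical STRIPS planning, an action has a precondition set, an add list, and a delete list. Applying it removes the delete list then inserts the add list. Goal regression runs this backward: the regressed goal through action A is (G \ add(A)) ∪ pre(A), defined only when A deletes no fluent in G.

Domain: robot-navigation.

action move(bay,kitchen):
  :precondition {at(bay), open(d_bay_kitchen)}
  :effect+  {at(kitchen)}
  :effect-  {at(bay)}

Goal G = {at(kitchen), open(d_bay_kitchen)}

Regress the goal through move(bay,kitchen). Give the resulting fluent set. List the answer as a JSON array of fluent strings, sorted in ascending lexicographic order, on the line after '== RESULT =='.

Compute (G \ add) ∪ pre:
  G ∩ del = {}  (empty — regression defined)
  G \ add = {at(kitchen), open(d_bay_kitchen)} \ {at(kitchen)} = {open(d_bay_kitchen)}
  ∪ pre   = {open(d_bay_kitchen)} ∪ {at(bay), open(d_bay_kitchen)}
          = {at(bay), open(d_bay_kitchen)}

== RESULT ==
["at(bay)", "open(d_bay_kitchen)"]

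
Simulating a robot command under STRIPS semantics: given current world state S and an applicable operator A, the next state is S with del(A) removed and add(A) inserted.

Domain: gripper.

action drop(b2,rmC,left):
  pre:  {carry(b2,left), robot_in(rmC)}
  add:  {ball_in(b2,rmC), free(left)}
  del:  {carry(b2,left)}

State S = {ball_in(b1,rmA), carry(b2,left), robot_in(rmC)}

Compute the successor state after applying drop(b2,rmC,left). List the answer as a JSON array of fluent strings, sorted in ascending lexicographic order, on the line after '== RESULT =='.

Compute (S \ del) ∪ add:
  pre ⊆ S: {carry(b2,left), robot_in(rmC)} ⊆ S  — applicable
  S \ del = {ball_in(b1,rmA), robot_in(rmC)}
  ∪ add   = {ball_in(b1,rmA), ball_in(b2,rmC), free(left), robot_in(rmC)}

== RESULT ==
["ball_in(b1,rmA)", "ball_in(b2,rmC)", "free(left)", "robot_in(rmC)"]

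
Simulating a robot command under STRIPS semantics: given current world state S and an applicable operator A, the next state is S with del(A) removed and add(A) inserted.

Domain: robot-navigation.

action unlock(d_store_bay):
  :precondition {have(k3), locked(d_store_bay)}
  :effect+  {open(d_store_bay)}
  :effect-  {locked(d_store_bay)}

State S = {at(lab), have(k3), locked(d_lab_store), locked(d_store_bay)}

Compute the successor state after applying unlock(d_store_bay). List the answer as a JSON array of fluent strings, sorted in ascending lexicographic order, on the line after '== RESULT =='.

Progress:
  pre ⊆ S: {have(k3), locked(d_store_bay)} ⊆ S  — applicable
  S \ del = {at(lab), have(k3), locked(d_lab_store)}
  ∪ add   = {at(lab), have(k3), locked(d_lab_store), open(d_store_bay)}

== RESULT ==
["at(lab)", "have(k3)", "locked(d_lab_store)", "open(d_store_bay)"]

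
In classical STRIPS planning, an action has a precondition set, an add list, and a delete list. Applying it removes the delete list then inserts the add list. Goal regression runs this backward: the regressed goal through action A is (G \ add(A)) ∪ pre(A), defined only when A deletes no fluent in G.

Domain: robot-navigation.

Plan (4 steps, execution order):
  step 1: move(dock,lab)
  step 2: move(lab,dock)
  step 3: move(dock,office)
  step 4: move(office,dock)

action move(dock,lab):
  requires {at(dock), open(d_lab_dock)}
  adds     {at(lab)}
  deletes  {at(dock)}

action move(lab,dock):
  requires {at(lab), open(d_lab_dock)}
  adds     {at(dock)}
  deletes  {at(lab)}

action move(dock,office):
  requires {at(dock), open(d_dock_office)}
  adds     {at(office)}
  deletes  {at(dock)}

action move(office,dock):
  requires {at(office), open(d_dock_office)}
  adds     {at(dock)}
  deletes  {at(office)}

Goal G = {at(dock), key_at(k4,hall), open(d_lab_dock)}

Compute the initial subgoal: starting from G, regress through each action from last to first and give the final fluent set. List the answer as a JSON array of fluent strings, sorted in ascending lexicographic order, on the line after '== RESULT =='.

Work backward from the goal:
  through step 4 (move(office,dock)): drop {at(dock)}, keep {key_at(k4,hall), open(d_lab_dock)}, require {at(office), open(d_dock_office)}
    → {at(office), key_at(k4,hall), open(d_dock_office), open(d_lab_dock)}
  through step 3 (move(dock,office)): drop {at(office)}, keep {key_at(k4,hall), open(d_dock_office), open(d_lab_dock)}, require {at(dock), open(d_dock_office)}
    → {at(dock), key_at(k4,hall), open(d_dock_office), open(d_lab_dock)}
  through step 2 (move(lab,dock)): drop {at(dock)}, keep {key_at(k4,hall), open(d_dock_office), open(d_lab_dock)}, require {at(lab), open(d_lab_dock)}
    → {at(lab), key_at(k4,hall), open(d_dock_office), open(d_lab_dock)}
  through step 1 (move(dock,lab)): drop {at(lab)}, keep {key_at(k4,hall), open(d_dock_office), open(d_lab_dock)}, require {at(dock), open(d_lab_dock)}
    → {at(dock), key_at(k4,hall), open(d_dock_office), open(d_lab_dock)}

== RESULT ==
["at(dock)", "key_at(k4,hall)", "open(d_dock_office)", "open(d_lab_dock)"]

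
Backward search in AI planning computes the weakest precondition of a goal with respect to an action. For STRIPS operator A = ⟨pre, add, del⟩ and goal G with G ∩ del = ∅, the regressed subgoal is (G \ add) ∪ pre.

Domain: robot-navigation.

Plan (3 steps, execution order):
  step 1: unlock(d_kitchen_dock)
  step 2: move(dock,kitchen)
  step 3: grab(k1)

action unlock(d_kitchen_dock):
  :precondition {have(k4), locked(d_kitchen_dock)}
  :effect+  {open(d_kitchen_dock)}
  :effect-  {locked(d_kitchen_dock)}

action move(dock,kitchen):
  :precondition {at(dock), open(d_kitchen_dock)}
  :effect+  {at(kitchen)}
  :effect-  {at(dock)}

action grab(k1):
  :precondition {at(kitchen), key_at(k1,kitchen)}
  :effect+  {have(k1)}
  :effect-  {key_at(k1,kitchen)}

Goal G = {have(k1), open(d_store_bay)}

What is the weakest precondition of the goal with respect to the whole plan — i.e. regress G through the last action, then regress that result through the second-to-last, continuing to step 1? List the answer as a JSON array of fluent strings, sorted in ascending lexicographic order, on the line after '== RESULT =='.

Regress step by step:
  through step 3 (grab(k1)): drop {have(k1)}, keep {open(d_store_bay)}, require {at(kitchen), key_at(k1,kitchen)}
    → {at(kitchen), key_at(k1,kitchen), open(d_store_bay)}
  through step 2 (move(dock,kitchen)): drop {at(kitchen)}, keep {key_at(k1,kitchen), open(d_store_bay)}, require {at(dock), open(d_kitchen_dock)}
    → {at(dock), key_at(k1,kitchen), open(d_kitchen_dock), open(d_store_bay)}
  through step 1 (unlock(d_kitchen_dock)): drop {open(d_kitchen_dock)}, keep {at(dock), key_at(k1,kitchen), open(d_store_bay)}, require {have(k4), locked(d_kitchen_dock)}
    → {at(dock), have(k4), key_at(k1,kitchen), locked(d_kitchen_dock), open(d_store_bay)}

== RESULT ==
["at(dock)", "have(k4)", "key_at(k1,kitchen)", "locked(d_kitchen_dock)", "open(d_store_bay)"]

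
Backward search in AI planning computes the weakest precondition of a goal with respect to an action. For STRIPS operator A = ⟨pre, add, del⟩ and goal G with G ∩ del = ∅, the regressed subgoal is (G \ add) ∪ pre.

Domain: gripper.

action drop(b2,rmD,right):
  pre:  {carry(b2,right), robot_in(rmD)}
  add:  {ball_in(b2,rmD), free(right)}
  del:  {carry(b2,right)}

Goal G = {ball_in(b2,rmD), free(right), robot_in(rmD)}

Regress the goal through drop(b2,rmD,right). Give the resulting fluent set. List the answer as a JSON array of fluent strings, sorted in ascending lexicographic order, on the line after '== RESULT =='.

Compute (G \ add) ∪ pre:
  G ∩ del = {}  (empty — regression defined)
  G \ add = {ball_in(b2,rmD), free(right), robot_in(rmD)} \ {ball_in(b2,rmD), free(right)} = {robot_in(rmD)}
  ∪ pre   = {robot_in(rmD)} ∪ {carry(b2,right), robot_in(rmD)}
          = {carry(b2,right), robot_in(rmD)}

== RESULT ==
["carry(b2,right)", "robot_in(rmD)"]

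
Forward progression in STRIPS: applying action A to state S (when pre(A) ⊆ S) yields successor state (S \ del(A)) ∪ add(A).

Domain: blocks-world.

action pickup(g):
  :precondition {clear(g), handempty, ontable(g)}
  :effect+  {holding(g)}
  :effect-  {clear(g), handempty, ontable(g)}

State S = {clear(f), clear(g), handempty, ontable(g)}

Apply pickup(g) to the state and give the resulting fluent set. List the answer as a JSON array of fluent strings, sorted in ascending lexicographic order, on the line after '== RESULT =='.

Compute (S \ del) ∪ add:
  pre ⊆ S: {clear(g), handempty, ontable(g)} ⊆ S  — applicable
  S \ del = {clear(f)}
  ∪ add   = {clear(f), holding(g)}

== RESULT ==
["clear(f)", "holding(g)"]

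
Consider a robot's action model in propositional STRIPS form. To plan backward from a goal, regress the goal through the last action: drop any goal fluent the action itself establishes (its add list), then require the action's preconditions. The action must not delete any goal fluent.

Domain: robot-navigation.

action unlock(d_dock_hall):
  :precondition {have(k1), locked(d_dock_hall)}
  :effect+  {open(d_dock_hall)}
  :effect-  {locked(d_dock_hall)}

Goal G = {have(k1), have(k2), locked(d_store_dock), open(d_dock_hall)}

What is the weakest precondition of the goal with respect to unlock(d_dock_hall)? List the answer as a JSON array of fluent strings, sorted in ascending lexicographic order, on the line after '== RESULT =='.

Compute (G \ add) ∪ pre:
  G ∩ del = {}  (empty — regression defined)
  G \ add = {have(k1), have(k2), locked(d_store_dock), open(d_dock_hall)} \ {open(d_dock_hall)} = {have(k1), have(k2), locked(d_store_dock)}
  ∪ pre   = {have(k1), have(k2), locked(d_store_dock)} ∪ {have(k1), locked(d_dock_hall)}
          = {have(k1), have(k2), locked(d_dock_hall), locked(d_store_dock)}

== RESULT ==
["have(k1)", "have(k2)", "locked(d_dock_hall)", "locked(d_store_dock)"]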